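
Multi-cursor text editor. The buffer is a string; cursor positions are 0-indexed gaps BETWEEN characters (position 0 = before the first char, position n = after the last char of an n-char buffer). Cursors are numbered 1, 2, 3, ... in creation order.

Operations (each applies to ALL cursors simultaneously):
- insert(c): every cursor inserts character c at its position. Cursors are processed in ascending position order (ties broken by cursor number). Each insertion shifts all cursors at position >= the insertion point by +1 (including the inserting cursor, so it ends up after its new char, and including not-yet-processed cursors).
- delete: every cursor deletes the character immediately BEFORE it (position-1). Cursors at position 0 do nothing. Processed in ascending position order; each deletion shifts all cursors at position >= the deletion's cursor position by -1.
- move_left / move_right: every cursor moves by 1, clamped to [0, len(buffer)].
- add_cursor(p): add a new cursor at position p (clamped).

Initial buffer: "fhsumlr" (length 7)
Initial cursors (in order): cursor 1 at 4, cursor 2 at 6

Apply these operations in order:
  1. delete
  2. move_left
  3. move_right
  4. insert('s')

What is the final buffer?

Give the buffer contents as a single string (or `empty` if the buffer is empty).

After op 1 (delete): buffer="fhsmr" (len 5), cursors c1@3 c2@4, authorship .....
After op 2 (move_left): buffer="fhsmr" (len 5), cursors c1@2 c2@3, authorship .....
After op 3 (move_right): buffer="fhsmr" (len 5), cursors c1@3 c2@4, authorship .....
After op 4 (insert('s')): buffer="fhssmsr" (len 7), cursors c1@4 c2@6, authorship ...1.2.

Answer: fhssmsr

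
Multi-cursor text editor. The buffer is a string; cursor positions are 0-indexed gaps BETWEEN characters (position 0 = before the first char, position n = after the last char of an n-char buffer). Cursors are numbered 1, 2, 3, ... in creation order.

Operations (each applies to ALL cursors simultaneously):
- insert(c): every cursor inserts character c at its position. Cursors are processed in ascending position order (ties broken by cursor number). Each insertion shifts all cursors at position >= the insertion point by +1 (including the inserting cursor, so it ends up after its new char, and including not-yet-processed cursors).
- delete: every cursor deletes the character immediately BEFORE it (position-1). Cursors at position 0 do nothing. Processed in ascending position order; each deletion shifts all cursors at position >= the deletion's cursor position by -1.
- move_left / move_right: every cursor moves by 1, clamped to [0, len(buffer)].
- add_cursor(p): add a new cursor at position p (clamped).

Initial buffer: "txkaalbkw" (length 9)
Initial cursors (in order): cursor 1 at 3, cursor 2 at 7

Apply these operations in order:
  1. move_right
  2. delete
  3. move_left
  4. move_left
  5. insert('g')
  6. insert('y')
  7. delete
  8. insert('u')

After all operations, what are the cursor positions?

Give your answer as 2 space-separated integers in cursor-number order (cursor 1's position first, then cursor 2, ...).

Answer: 3 8

Derivation:
After op 1 (move_right): buffer="txkaalbkw" (len 9), cursors c1@4 c2@8, authorship .........
After op 2 (delete): buffer="txkalbw" (len 7), cursors c1@3 c2@6, authorship .......
After op 3 (move_left): buffer="txkalbw" (len 7), cursors c1@2 c2@5, authorship .......
After op 4 (move_left): buffer="txkalbw" (len 7), cursors c1@1 c2@4, authorship .......
After op 5 (insert('g')): buffer="tgxkaglbw" (len 9), cursors c1@2 c2@6, authorship .1...2...
After op 6 (insert('y')): buffer="tgyxkagylbw" (len 11), cursors c1@3 c2@8, authorship .11...22...
After op 7 (delete): buffer="tgxkaglbw" (len 9), cursors c1@2 c2@6, authorship .1...2...
After op 8 (insert('u')): buffer="tguxkagulbw" (len 11), cursors c1@3 c2@8, authorship .11...22...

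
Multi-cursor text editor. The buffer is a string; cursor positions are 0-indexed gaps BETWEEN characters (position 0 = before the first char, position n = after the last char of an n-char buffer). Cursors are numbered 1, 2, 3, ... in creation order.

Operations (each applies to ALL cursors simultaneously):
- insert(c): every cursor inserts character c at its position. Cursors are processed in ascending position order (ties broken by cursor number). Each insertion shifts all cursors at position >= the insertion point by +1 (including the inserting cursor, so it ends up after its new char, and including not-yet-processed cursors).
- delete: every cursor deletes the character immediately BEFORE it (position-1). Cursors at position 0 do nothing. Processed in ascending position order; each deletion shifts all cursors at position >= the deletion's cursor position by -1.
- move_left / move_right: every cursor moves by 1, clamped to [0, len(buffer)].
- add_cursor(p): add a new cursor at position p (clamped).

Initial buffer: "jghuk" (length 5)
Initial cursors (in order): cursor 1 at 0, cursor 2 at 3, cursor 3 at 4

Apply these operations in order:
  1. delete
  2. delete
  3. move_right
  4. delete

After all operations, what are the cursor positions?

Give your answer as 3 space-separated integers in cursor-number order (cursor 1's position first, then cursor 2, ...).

After op 1 (delete): buffer="jgk" (len 3), cursors c1@0 c2@2 c3@2, authorship ...
After op 2 (delete): buffer="k" (len 1), cursors c1@0 c2@0 c3@0, authorship .
After op 3 (move_right): buffer="k" (len 1), cursors c1@1 c2@1 c3@1, authorship .
After op 4 (delete): buffer="" (len 0), cursors c1@0 c2@0 c3@0, authorship 

Answer: 0 0 0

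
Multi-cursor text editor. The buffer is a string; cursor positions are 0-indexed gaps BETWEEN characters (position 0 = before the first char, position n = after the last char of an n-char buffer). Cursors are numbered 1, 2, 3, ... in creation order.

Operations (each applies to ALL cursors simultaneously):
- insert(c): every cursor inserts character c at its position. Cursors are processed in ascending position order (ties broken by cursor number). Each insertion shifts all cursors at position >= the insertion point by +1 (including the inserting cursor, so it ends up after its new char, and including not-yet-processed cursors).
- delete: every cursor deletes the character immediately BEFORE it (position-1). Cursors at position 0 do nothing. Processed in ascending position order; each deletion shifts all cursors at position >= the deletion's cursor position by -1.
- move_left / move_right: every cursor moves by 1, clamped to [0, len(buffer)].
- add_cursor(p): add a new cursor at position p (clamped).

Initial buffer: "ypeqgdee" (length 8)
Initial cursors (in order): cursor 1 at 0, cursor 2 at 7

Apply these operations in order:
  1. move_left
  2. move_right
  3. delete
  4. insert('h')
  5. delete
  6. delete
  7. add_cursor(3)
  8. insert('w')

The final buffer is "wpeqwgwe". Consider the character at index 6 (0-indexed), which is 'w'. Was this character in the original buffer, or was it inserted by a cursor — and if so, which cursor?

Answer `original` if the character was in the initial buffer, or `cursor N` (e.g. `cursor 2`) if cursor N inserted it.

Answer: cursor 2

Derivation:
After op 1 (move_left): buffer="ypeqgdee" (len 8), cursors c1@0 c2@6, authorship ........
After op 2 (move_right): buffer="ypeqgdee" (len 8), cursors c1@1 c2@7, authorship ........
After op 3 (delete): buffer="peqgde" (len 6), cursors c1@0 c2@5, authorship ......
After op 4 (insert('h')): buffer="hpeqgdhe" (len 8), cursors c1@1 c2@7, authorship 1.....2.
After op 5 (delete): buffer="peqgde" (len 6), cursors c1@0 c2@5, authorship ......
After op 6 (delete): buffer="peqge" (len 5), cursors c1@0 c2@4, authorship .....
After op 7 (add_cursor(3)): buffer="peqge" (len 5), cursors c1@0 c3@3 c2@4, authorship .....
After op 8 (insert('w')): buffer="wpeqwgwe" (len 8), cursors c1@1 c3@5 c2@7, authorship 1...3.2.
Authorship (.=original, N=cursor N): 1 . . . 3 . 2 .
Index 6: author = 2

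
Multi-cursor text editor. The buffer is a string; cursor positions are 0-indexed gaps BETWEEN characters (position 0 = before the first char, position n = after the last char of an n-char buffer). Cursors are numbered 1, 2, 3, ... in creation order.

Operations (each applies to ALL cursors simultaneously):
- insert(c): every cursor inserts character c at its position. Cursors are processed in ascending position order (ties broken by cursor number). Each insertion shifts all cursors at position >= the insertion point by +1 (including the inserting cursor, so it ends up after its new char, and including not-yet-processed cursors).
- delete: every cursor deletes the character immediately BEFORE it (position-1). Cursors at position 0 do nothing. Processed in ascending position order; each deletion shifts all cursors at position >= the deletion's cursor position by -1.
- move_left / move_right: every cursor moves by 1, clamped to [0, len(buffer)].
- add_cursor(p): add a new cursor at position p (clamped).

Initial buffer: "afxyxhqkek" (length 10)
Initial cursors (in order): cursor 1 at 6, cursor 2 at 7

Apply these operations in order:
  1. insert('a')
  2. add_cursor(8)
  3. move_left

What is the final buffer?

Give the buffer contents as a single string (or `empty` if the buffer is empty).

After op 1 (insert('a')): buffer="afxyxhaqakek" (len 12), cursors c1@7 c2@9, authorship ......1.2...
After op 2 (add_cursor(8)): buffer="afxyxhaqakek" (len 12), cursors c1@7 c3@8 c2@9, authorship ......1.2...
After op 3 (move_left): buffer="afxyxhaqakek" (len 12), cursors c1@6 c3@7 c2@8, authorship ......1.2...

Answer: afxyxhaqakek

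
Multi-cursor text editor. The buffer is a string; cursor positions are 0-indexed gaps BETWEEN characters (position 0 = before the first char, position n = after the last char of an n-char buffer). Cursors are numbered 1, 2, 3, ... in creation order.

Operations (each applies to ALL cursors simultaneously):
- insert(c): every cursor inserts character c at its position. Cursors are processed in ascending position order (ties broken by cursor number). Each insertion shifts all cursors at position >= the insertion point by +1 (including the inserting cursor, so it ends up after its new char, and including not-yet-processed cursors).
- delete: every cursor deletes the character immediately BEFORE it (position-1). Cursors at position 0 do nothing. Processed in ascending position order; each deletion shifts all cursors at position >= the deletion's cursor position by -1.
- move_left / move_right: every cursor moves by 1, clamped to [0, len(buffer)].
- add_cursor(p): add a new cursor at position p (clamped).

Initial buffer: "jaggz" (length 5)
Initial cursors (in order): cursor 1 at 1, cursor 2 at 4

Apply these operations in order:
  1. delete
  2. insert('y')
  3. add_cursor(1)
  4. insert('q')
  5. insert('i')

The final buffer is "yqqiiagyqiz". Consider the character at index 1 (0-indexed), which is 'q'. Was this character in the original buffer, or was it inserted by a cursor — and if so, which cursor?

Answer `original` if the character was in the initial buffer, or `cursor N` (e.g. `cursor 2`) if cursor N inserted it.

Answer: cursor 1

Derivation:
After op 1 (delete): buffer="agz" (len 3), cursors c1@0 c2@2, authorship ...
After op 2 (insert('y')): buffer="yagyz" (len 5), cursors c1@1 c2@4, authorship 1..2.
After op 3 (add_cursor(1)): buffer="yagyz" (len 5), cursors c1@1 c3@1 c2@4, authorship 1..2.
After op 4 (insert('q')): buffer="yqqagyqz" (len 8), cursors c1@3 c3@3 c2@7, authorship 113..22.
After op 5 (insert('i')): buffer="yqqiiagyqiz" (len 11), cursors c1@5 c3@5 c2@10, authorship 11313..222.
Authorship (.=original, N=cursor N): 1 1 3 1 3 . . 2 2 2 .
Index 1: author = 1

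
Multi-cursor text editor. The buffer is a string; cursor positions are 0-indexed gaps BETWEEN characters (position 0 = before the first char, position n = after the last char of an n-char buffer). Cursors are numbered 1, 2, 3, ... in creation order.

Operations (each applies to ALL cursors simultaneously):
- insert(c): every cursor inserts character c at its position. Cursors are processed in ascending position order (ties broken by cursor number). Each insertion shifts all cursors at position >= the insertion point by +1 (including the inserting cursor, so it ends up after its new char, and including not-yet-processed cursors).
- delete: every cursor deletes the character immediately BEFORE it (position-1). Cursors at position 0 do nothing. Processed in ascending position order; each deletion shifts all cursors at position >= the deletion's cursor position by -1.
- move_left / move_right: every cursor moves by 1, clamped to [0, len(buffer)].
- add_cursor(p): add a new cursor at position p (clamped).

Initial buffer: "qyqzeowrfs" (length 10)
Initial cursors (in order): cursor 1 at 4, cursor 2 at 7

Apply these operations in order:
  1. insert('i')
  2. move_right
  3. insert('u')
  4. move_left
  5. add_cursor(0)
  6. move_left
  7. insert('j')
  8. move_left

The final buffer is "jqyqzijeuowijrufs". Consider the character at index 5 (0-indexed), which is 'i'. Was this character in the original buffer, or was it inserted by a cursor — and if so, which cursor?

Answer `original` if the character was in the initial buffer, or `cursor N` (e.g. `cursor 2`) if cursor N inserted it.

Answer: cursor 1

Derivation:
After op 1 (insert('i')): buffer="qyqzieowirfs" (len 12), cursors c1@5 c2@9, authorship ....1...2...
After op 2 (move_right): buffer="qyqzieowirfs" (len 12), cursors c1@6 c2@10, authorship ....1...2...
After op 3 (insert('u')): buffer="qyqzieuowirufs" (len 14), cursors c1@7 c2@12, authorship ....1.1..2.2..
After op 4 (move_left): buffer="qyqzieuowirufs" (len 14), cursors c1@6 c2@11, authorship ....1.1..2.2..
After op 5 (add_cursor(0)): buffer="qyqzieuowirufs" (len 14), cursors c3@0 c1@6 c2@11, authorship ....1.1..2.2..
After op 6 (move_left): buffer="qyqzieuowirufs" (len 14), cursors c3@0 c1@5 c2@10, authorship ....1.1..2.2..
After op 7 (insert('j')): buffer="jqyqzijeuowijrufs" (len 17), cursors c3@1 c1@7 c2@13, authorship 3....11.1..22.2..
After op 8 (move_left): buffer="jqyqzijeuowijrufs" (len 17), cursors c3@0 c1@6 c2@12, authorship 3....11.1..22.2..
Authorship (.=original, N=cursor N): 3 . . . . 1 1 . 1 . . 2 2 . 2 . .
Index 5: author = 1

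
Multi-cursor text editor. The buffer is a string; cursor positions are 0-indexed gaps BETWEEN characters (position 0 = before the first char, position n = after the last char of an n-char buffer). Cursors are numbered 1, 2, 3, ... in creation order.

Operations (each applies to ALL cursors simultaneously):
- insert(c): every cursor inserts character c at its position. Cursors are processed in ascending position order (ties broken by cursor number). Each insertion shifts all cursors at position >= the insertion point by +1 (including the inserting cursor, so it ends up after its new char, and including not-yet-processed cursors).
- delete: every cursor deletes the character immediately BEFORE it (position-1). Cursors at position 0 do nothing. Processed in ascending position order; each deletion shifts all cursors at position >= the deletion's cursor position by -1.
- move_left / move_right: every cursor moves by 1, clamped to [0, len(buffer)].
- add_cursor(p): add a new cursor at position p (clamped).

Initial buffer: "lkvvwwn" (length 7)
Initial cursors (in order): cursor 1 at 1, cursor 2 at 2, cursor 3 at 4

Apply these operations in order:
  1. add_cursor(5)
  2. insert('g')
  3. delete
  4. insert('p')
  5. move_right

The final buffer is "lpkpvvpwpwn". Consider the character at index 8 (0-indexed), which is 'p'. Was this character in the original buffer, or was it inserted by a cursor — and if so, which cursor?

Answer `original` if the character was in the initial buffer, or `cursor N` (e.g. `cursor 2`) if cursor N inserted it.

Answer: cursor 4

Derivation:
After op 1 (add_cursor(5)): buffer="lkvvwwn" (len 7), cursors c1@1 c2@2 c3@4 c4@5, authorship .......
After op 2 (insert('g')): buffer="lgkgvvgwgwn" (len 11), cursors c1@2 c2@4 c3@7 c4@9, authorship .1.2..3.4..
After op 3 (delete): buffer="lkvvwwn" (len 7), cursors c1@1 c2@2 c3@4 c4@5, authorship .......
After op 4 (insert('p')): buffer="lpkpvvpwpwn" (len 11), cursors c1@2 c2@4 c3@7 c4@9, authorship .1.2..3.4..
After op 5 (move_right): buffer="lpkpvvpwpwn" (len 11), cursors c1@3 c2@5 c3@8 c4@10, authorship .1.2..3.4..
Authorship (.=original, N=cursor N): . 1 . 2 . . 3 . 4 . .
Index 8: author = 4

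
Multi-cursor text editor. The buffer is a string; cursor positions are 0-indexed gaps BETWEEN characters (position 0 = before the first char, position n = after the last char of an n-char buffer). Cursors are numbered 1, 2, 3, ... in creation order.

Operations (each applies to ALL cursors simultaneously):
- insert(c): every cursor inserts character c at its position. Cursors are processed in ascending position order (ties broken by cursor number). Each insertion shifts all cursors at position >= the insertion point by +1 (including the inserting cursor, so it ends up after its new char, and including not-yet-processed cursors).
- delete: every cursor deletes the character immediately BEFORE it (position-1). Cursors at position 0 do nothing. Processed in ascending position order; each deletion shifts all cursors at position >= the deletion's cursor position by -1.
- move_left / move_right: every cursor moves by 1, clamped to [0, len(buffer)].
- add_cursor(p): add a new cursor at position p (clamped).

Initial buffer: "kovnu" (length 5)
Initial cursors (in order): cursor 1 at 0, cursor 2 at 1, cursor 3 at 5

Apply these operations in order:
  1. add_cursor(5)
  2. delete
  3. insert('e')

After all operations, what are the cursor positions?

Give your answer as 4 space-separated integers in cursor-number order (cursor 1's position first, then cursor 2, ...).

After op 1 (add_cursor(5)): buffer="kovnu" (len 5), cursors c1@0 c2@1 c3@5 c4@5, authorship .....
After op 2 (delete): buffer="ov" (len 2), cursors c1@0 c2@0 c3@2 c4@2, authorship ..
After op 3 (insert('e')): buffer="eeovee" (len 6), cursors c1@2 c2@2 c3@6 c4@6, authorship 12..34

Answer: 2 2 6 6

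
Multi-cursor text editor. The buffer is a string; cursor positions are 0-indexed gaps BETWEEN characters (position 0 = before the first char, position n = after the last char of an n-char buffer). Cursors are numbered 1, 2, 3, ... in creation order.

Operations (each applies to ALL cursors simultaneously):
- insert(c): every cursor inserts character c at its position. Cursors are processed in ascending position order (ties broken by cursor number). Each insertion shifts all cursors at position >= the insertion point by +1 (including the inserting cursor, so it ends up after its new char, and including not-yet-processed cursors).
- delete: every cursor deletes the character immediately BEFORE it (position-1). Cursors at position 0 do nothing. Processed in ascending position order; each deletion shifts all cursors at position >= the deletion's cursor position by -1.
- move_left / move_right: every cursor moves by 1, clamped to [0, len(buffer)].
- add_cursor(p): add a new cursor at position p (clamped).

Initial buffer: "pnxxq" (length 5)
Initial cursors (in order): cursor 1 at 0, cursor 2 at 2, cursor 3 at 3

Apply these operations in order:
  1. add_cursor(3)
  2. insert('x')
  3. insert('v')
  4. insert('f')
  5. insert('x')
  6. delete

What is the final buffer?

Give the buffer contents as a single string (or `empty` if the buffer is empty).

Answer: xvfpnxvfxxxvvffxq

Derivation:
After op 1 (add_cursor(3)): buffer="pnxxq" (len 5), cursors c1@0 c2@2 c3@3 c4@3, authorship .....
After op 2 (insert('x')): buffer="xpnxxxxxq" (len 9), cursors c1@1 c2@4 c3@7 c4@7, authorship 1..2.34..
After op 3 (insert('v')): buffer="xvpnxvxxxvvxq" (len 13), cursors c1@2 c2@6 c3@11 c4@11, authorship 11..22.3434..
After op 4 (insert('f')): buffer="xvfpnxvfxxxvvffxq" (len 17), cursors c1@3 c2@8 c3@15 c4@15, authorship 111..222.343434..
After op 5 (insert('x')): buffer="xvfxpnxvfxxxxvvffxxxq" (len 21), cursors c1@4 c2@10 c3@19 c4@19, authorship 1111..2222.34343434..
After op 6 (delete): buffer="xvfpnxvfxxxvvffxq" (len 17), cursors c1@3 c2@8 c3@15 c4@15, authorship 111..222.343434..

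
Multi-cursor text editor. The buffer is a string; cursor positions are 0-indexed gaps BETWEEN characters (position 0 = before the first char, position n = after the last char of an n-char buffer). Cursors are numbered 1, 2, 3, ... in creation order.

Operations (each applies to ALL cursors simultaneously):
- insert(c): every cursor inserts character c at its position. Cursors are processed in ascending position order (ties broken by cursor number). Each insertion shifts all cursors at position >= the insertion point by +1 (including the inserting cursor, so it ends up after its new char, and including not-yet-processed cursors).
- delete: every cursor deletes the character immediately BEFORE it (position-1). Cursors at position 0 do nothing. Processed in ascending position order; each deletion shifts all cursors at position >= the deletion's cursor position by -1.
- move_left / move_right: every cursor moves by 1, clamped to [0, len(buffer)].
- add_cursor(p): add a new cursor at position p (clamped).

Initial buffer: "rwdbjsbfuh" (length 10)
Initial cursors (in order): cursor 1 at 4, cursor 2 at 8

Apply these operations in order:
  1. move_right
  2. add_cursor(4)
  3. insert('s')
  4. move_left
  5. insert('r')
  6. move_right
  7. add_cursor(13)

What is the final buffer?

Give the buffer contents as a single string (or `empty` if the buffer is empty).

After op 1 (move_right): buffer="rwdbjsbfuh" (len 10), cursors c1@5 c2@9, authorship ..........
After op 2 (add_cursor(4)): buffer="rwdbjsbfuh" (len 10), cursors c3@4 c1@5 c2@9, authorship ..........
After op 3 (insert('s')): buffer="rwdbsjssbfush" (len 13), cursors c3@5 c1@7 c2@12, authorship ....3.1....2.
After op 4 (move_left): buffer="rwdbsjssbfush" (len 13), cursors c3@4 c1@6 c2@11, authorship ....3.1....2.
After op 5 (insert('r')): buffer="rwdbrsjrssbfursh" (len 16), cursors c3@5 c1@8 c2@14, authorship ....33.11....22.
After op 6 (move_right): buffer="rwdbrsjrssbfursh" (len 16), cursors c3@6 c1@9 c2@15, authorship ....33.11....22.
After op 7 (add_cursor(13)): buffer="rwdbrsjrssbfursh" (len 16), cursors c3@6 c1@9 c4@13 c2@15, authorship ....33.11....22.

Answer: rwdbrsjrssbfursh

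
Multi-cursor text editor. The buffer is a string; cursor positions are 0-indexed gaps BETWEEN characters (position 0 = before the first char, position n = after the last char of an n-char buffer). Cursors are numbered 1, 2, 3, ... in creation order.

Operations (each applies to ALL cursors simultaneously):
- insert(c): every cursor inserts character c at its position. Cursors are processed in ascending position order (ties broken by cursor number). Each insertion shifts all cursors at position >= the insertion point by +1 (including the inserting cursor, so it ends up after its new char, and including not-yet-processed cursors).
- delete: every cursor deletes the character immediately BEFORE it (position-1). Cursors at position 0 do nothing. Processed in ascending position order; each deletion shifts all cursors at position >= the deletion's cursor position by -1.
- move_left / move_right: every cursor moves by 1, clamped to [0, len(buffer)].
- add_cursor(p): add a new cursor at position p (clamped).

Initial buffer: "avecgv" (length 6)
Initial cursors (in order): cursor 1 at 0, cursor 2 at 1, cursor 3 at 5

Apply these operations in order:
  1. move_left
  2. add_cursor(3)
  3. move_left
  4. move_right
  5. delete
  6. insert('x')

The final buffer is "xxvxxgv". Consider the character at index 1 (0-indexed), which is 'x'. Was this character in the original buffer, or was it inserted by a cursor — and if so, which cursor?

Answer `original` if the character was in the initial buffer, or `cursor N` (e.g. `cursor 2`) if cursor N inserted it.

After op 1 (move_left): buffer="avecgv" (len 6), cursors c1@0 c2@0 c3@4, authorship ......
After op 2 (add_cursor(3)): buffer="avecgv" (len 6), cursors c1@0 c2@0 c4@3 c3@4, authorship ......
After op 3 (move_left): buffer="avecgv" (len 6), cursors c1@0 c2@0 c4@2 c3@3, authorship ......
After op 4 (move_right): buffer="avecgv" (len 6), cursors c1@1 c2@1 c4@3 c3@4, authorship ......
After op 5 (delete): buffer="vgv" (len 3), cursors c1@0 c2@0 c3@1 c4@1, authorship ...
After op 6 (insert('x')): buffer="xxvxxgv" (len 7), cursors c1@2 c2@2 c3@5 c4@5, authorship 12.34..
Authorship (.=original, N=cursor N): 1 2 . 3 4 . .
Index 1: author = 2

Answer: cursor 2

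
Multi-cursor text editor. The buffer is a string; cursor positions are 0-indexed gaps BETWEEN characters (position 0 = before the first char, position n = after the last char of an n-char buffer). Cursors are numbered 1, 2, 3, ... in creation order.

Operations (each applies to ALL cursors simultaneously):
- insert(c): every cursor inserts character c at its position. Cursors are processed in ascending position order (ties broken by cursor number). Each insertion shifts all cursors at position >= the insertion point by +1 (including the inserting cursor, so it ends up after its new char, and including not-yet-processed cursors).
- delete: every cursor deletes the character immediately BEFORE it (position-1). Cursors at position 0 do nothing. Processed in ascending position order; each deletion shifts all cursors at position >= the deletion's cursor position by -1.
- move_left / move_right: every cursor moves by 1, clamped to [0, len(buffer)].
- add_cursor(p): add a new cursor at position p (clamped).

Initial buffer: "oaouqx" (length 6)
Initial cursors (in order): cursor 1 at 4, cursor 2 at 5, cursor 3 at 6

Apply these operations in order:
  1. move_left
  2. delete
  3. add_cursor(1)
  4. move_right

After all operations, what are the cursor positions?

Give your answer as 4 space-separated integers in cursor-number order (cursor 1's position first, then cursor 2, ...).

Answer: 3 3 3 2

Derivation:
After op 1 (move_left): buffer="oaouqx" (len 6), cursors c1@3 c2@4 c3@5, authorship ......
After op 2 (delete): buffer="oax" (len 3), cursors c1@2 c2@2 c3@2, authorship ...
After op 3 (add_cursor(1)): buffer="oax" (len 3), cursors c4@1 c1@2 c2@2 c3@2, authorship ...
After op 4 (move_right): buffer="oax" (len 3), cursors c4@2 c1@3 c2@3 c3@3, authorship ...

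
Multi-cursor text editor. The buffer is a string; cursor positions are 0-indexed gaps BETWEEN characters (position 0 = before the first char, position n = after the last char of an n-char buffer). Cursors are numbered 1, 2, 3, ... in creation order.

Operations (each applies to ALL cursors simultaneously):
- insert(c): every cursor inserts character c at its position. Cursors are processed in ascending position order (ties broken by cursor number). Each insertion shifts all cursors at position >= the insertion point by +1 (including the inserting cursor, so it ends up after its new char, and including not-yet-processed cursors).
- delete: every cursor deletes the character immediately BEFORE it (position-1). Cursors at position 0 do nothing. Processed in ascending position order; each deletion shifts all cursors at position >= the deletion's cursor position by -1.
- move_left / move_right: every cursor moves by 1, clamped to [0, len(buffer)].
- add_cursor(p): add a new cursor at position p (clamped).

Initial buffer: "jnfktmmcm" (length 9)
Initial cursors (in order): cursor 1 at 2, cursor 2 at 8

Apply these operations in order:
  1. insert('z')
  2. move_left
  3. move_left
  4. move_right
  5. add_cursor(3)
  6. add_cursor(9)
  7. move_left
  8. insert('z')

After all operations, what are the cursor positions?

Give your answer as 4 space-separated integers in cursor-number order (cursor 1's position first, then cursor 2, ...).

Answer: 2 12 4 12

Derivation:
After op 1 (insert('z')): buffer="jnzfktmmczm" (len 11), cursors c1@3 c2@10, authorship ..1......2.
After op 2 (move_left): buffer="jnzfktmmczm" (len 11), cursors c1@2 c2@9, authorship ..1......2.
After op 3 (move_left): buffer="jnzfktmmczm" (len 11), cursors c1@1 c2@8, authorship ..1......2.
After op 4 (move_right): buffer="jnzfktmmczm" (len 11), cursors c1@2 c2@9, authorship ..1......2.
After op 5 (add_cursor(3)): buffer="jnzfktmmczm" (len 11), cursors c1@2 c3@3 c2@9, authorship ..1......2.
After op 6 (add_cursor(9)): buffer="jnzfktmmczm" (len 11), cursors c1@2 c3@3 c2@9 c4@9, authorship ..1......2.
After op 7 (move_left): buffer="jnzfktmmczm" (len 11), cursors c1@1 c3@2 c2@8 c4@8, authorship ..1......2.
After op 8 (insert('z')): buffer="jznzzfktmmzzczm" (len 15), cursors c1@2 c3@4 c2@12 c4@12, authorship .1.31.....24.2.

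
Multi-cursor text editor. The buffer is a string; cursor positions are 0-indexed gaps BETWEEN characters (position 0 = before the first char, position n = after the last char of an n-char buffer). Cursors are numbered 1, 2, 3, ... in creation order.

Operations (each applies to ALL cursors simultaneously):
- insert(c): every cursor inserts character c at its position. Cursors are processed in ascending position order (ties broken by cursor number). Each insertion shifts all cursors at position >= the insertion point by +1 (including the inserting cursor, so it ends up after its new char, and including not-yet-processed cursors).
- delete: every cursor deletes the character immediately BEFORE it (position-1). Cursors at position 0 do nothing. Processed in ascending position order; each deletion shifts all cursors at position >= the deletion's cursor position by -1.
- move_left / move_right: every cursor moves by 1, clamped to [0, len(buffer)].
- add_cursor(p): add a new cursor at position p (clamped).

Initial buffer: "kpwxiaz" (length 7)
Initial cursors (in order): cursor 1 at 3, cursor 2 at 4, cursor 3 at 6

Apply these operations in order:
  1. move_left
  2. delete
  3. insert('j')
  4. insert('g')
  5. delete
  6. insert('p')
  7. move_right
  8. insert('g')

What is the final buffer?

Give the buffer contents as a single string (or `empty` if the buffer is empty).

After op 1 (move_left): buffer="kpwxiaz" (len 7), cursors c1@2 c2@3 c3@5, authorship .......
After op 2 (delete): buffer="kxaz" (len 4), cursors c1@1 c2@1 c3@2, authorship ....
After op 3 (insert('j')): buffer="kjjxjaz" (len 7), cursors c1@3 c2@3 c3@5, authorship .12.3..
After op 4 (insert('g')): buffer="kjjggxjgaz" (len 10), cursors c1@5 c2@5 c3@8, authorship .1212.33..
After op 5 (delete): buffer="kjjxjaz" (len 7), cursors c1@3 c2@3 c3@5, authorship .12.3..
After op 6 (insert('p')): buffer="kjjppxjpaz" (len 10), cursors c1@5 c2@5 c3@8, authorship .1212.33..
After op 7 (move_right): buffer="kjjppxjpaz" (len 10), cursors c1@6 c2@6 c3@9, authorship .1212.33..
After op 8 (insert('g')): buffer="kjjppxggjpagz" (len 13), cursors c1@8 c2@8 c3@12, authorship .1212.1233.3.

Answer: kjjppxggjpagz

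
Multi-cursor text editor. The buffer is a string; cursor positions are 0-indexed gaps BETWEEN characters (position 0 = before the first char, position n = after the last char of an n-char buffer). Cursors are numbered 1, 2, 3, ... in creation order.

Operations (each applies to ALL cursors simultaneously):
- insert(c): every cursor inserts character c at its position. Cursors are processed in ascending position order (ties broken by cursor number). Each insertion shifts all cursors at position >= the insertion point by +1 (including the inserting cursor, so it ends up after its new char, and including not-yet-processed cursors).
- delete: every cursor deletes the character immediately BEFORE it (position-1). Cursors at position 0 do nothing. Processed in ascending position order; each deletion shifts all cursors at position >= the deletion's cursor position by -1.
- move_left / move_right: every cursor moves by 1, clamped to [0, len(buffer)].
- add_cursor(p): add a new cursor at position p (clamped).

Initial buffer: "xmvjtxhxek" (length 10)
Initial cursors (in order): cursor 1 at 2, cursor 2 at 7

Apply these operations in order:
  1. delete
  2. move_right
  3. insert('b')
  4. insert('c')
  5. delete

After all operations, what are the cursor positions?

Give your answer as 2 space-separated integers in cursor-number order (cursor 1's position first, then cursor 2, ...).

Answer: 3 8

Derivation:
After op 1 (delete): buffer="xvjtxxek" (len 8), cursors c1@1 c2@5, authorship ........
After op 2 (move_right): buffer="xvjtxxek" (len 8), cursors c1@2 c2@6, authorship ........
After op 3 (insert('b')): buffer="xvbjtxxbek" (len 10), cursors c1@3 c2@8, authorship ..1....2..
After op 4 (insert('c')): buffer="xvbcjtxxbcek" (len 12), cursors c1@4 c2@10, authorship ..11....22..
After op 5 (delete): buffer="xvbjtxxbek" (len 10), cursors c1@3 c2@8, authorship ..1....2..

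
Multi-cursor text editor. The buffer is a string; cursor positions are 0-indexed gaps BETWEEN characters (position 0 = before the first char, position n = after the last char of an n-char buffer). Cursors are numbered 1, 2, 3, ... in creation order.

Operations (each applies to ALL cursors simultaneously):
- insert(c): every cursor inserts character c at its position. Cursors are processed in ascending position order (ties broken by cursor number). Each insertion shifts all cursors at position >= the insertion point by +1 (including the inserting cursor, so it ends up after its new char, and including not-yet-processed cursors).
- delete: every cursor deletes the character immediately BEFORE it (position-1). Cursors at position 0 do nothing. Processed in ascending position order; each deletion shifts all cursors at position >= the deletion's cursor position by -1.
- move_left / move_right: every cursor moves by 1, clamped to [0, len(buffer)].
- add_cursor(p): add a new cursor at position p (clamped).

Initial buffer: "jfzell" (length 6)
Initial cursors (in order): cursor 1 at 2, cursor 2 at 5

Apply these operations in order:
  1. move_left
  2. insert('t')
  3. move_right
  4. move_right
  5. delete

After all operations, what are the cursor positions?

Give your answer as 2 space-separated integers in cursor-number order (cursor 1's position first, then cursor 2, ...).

Answer: 3 6

Derivation:
After op 1 (move_left): buffer="jfzell" (len 6), cursors c1@1 c2@4, authorship ......
After op 2 (insert('t')): buffer="jtfzetll" (len 8), cursors c1@2 c2@6, authorship .1...2..
After op 3 (move_right): buffer="jtfzetll" (len 8), cursors c1@3 c2@7, authorship .1...2..
After op 4 (move_right): buffer="jtfzetll" (len 8), cursors c1@4 c2@8, authorship .1...2..
After op 5 (delete): buffer="jtfetl" (len 6), cursors c1@3 c2@6, authorship .1..2.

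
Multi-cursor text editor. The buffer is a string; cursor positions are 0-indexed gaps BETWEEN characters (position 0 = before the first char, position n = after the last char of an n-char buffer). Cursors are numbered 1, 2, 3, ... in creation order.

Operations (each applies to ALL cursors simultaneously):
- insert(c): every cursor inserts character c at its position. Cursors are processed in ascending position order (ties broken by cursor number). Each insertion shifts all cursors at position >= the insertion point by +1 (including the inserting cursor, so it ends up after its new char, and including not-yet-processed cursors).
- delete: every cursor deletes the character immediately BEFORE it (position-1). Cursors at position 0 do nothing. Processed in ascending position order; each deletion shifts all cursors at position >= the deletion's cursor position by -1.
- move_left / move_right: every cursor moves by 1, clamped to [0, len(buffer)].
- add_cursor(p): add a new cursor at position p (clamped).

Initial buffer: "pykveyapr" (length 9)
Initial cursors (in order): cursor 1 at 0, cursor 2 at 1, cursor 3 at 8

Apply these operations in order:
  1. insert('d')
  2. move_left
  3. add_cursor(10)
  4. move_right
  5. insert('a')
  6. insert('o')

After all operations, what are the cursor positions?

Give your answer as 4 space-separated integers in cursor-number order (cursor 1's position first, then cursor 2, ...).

Answer: 3 7 19 19

Derivation:
After op 1 (insert('d')): buffer="dpdykveyapdr" (len 12), cursors c1@1 c2@3 c3@11, authorship 1.2.......3.
After op 2 (move_left): buffer="dpdykveyapdr" (len 12), cursors c1@0 c2@2 c3@10, authorship 1.2.......3.
After op 3 (add_cursor(10)): buffer="dpdykveyapdr" (len 12), cursors c1@0 c2@2 c3@10 c4@10, authorship 1.2.......3.
After op 4 (move_right): buffer="dpdykveyapdr" (len 12), cursors c1@1 c2@3 c3@11 c4@11, authorship 1.2.......3.
After op 5 (insert('a')): buffer="dapdaykveyapdaar" (len 16), cursors c1@2 c2@5 c3@15 c4@15, authorship 11.22.......334.
After op 6 (insert('o')): buffer="daopdaoykveyapdaaoor" (len 20), cursors c1@3 c2@7 c3@19 c4@19, authorship 111.222.......33434.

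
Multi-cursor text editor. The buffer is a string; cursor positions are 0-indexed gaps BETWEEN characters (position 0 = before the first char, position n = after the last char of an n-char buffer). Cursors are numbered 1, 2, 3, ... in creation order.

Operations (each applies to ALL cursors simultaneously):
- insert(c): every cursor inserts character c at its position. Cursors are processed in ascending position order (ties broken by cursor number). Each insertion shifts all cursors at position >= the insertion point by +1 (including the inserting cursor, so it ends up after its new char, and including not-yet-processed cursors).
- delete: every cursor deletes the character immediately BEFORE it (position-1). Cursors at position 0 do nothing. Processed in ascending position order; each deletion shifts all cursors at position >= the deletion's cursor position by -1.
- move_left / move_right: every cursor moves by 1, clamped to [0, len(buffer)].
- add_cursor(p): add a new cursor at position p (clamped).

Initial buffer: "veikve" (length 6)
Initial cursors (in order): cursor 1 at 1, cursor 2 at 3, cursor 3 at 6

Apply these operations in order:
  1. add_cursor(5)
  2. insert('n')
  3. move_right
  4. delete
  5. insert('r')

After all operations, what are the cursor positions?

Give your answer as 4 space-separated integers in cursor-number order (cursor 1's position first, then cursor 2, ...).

Answer: 3 6 10 10

Derivation:
After op 1 (add_cursor(5)): buffer="veikve" (len 6), cursors c1@1 c2@3 c4@5 c3@6, authorship ......
After op 2 (insert('n')): buffer="vneinkvnen" (len 10), cursors c1@2 c2@5 c4@8 c3@10, authorship .1..2..4.3
After op 3 (move_right): buffer="vneinkvnen" (len 10), cursors c1@3 c2@6 c4@9 c3@10, authorship .1..2..4.3
After op 4 (delete): buffer="vninvn" (len 6), cursors c1@2 c2@4 c3@6 c4@6, authorship .1.2.4
After op 5 (insert('r')): buffer="vnrinrvnrr" (len 10), cursors c1@3 c2@6 c3@10 c4@10, authorship .11.22.434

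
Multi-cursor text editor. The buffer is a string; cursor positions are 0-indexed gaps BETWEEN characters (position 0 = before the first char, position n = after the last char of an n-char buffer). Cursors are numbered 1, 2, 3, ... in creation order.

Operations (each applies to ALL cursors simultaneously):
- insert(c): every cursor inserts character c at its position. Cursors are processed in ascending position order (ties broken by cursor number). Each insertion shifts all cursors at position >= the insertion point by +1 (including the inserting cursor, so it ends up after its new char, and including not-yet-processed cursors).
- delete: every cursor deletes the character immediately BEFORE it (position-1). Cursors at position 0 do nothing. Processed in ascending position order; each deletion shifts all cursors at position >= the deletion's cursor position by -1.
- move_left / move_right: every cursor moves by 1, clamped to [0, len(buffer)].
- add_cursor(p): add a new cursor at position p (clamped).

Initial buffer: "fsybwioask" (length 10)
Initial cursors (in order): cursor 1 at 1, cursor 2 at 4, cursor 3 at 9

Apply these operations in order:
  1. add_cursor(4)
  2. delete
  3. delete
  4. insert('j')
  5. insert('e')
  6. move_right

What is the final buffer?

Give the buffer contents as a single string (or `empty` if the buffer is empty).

After op 1 (add_cursor(4)): buffer="fsybwioask" (len 10), cursors c1@1 c2@4 c4@4 c3@9, authorship ..........
After op 2 (delete): buffer="swioak" (len 6), cursors c1@0 c2@1 c4@1 c3@5, authorship ......
After op 3 (delete): buffer="wiok" (len 4), cursors c1@0 c2@0 c4@0 c3@3, authorship ....
After op 4 (insert('j')): buffer="jjjwiojk" (len 8), cursors c1@3 c2@3 c4@3 c3@7, authorship 124...3.
After op 5 (insert('e')): buffer="jjjeeewiojek" (len 12), cursors c1@6 c2@6 c4@6 c3@11, authorship 124124...33.
After op 6 (move_right): buffer="jjjeeewiojek" (len 12), cursors c1@7 c2@7 c4@7 c3@12, authorship 124124...33.

Answer: jjjeeewiojek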